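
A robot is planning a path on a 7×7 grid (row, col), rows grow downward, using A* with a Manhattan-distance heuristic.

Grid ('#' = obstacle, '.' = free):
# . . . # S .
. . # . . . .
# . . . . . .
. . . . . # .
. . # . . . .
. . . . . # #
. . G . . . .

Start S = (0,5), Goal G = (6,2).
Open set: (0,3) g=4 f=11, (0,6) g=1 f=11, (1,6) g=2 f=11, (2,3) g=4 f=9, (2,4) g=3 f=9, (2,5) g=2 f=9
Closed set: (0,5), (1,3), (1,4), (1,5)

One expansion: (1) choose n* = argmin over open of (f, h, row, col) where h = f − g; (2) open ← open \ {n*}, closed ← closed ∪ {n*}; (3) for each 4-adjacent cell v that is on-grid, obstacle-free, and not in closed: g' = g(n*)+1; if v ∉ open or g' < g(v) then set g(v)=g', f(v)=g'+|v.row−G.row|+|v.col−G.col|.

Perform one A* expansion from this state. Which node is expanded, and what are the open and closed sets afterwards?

step 1: expand (2,3) (f=9, h=5) → closed; open now [(0,3) g=4 f=11, (0,6) g=1 f=11, (1,6) g=2 f=11, (2,2) g=5 f=9, (2,4) g=3 f=9, (2,5) g=2 f=9, (3,3) g=5 f=9]

expanded=(2,3); open=[(0,3) g=4 f=11, (0,6) g=1 f=11, (1,6) g=2 f=11, (2,2) g=5 f=9, (2,4) g=3 f=9, (2,5) g=2 f=9, (3,3) g=5 f=9]; closed=[(0,5), (1,3), (1,4), (1,5), (2,3)]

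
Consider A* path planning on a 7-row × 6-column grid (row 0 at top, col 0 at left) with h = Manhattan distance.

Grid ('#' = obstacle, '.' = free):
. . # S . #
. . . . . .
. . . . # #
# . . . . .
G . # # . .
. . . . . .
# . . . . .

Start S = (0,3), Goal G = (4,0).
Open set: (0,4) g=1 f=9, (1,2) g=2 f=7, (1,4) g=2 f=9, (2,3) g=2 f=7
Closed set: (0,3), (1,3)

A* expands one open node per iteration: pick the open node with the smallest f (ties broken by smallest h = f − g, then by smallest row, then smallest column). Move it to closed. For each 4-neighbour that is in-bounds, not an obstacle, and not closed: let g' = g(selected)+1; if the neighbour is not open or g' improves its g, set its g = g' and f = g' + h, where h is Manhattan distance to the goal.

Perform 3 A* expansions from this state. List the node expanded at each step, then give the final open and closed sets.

step 1: expand (1,2) (f=7, h=5) → closed; open now [(0,4) g=1 f=9, (1,1) g=3 f=7, (1,4) g=2 f=9, (2,2) g=3 f=7, (2,3) g=2 f=7]
step 2: expand (1,1) (f=7, h=4) → closed; open now [(0,1) g=4 f=9, (0,4) g=1 f=9, (1,0) g=4 f=7, (1,4) g=2 f=9, (2,1) g=4 f=7, (2,2) g=3 f=7, (2,3) g=2 f=7]
step 3: expand (1,0) (f=7, h=3) → closed; open now [(0,0) g=5 f=9, (0,1) g=4 f=9, (0,4) g=1 f=9, (1,4) g=2 f=9, (2,0) g=5 f=7, (2,1) g=4 f=7, (2,2) g=3 f=7, (2,3) g=2 f=7]

order=[(1,2) → (1,1) → (1,0)]; open=[(0,0) g=5 f=9, (0,1) g=4 f=9, (0,4) g=1 f=9, (1,4) g=2 f=9, (2,0) g=5 f=7, (2,1) g=4 f=7, (2,2) g=3 f=7, (2,3) g=2 f=7]; closed=[(0,3), (1,0), (1,1), (1,2), (1,3)]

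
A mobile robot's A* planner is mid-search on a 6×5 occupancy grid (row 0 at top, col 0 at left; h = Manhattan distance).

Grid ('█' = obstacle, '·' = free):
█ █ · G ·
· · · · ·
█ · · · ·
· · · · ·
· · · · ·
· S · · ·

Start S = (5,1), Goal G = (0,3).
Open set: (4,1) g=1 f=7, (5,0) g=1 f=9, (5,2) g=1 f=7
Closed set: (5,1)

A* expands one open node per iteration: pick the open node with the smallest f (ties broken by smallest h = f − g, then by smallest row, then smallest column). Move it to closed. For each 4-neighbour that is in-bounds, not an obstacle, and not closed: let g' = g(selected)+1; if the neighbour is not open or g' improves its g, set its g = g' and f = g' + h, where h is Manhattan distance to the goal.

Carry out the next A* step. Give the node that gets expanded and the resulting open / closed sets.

step 1: expand (4,1) (f=7, h=6) → closed; open now [(3,1) g=2 f=7, (4,0) g=2 f=9, (4,2) g=2 f=7, (5,0) g=1 f=9, (5,2) g=1 f=7]

expanded=(4,1); open=[(3,1) g=2 f=7, (4,0) g=2 f=9, (4,2) g=2 f=7, (5,0) g=1 f=9, (5,2) g=1 f=7]; closed=[(4,1), (5,1)]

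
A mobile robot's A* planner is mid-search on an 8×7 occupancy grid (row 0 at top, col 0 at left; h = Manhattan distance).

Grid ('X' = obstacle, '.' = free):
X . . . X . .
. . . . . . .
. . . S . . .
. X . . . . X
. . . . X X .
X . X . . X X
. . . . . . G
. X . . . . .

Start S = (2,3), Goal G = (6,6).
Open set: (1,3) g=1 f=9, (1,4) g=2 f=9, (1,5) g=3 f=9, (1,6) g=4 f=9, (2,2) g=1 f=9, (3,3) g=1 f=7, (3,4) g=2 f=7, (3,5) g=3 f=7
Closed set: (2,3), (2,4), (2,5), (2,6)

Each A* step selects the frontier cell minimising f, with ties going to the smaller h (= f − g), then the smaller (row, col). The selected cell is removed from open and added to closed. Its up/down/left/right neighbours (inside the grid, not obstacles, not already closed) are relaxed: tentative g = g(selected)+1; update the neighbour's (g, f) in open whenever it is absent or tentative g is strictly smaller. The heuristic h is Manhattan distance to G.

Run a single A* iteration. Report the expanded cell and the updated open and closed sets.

step 1: expand (3,5) (f=7, h=4) → closed; open now [(1,3) g=1 f=9, (1,4) g=2 f=9, (1,5) g=3 f=9, (1,6) g=4 f=9, (2,2) g=1 f=9, (3,3) g=1 f=7, (3,4) g=2 f=7]

expanded=(3,5); open=[(1,3) g=1 f=9, (1,4) g=2 f=9, (1,5) g=3 f=9, (1,6) g=4 f=9, (2,2) g=1 f=9, (3,3) g=1 f=7, (3,4) g=2 f=7]; closed=[(2,3), (2,4), (2,5), (2,6), (3,5)]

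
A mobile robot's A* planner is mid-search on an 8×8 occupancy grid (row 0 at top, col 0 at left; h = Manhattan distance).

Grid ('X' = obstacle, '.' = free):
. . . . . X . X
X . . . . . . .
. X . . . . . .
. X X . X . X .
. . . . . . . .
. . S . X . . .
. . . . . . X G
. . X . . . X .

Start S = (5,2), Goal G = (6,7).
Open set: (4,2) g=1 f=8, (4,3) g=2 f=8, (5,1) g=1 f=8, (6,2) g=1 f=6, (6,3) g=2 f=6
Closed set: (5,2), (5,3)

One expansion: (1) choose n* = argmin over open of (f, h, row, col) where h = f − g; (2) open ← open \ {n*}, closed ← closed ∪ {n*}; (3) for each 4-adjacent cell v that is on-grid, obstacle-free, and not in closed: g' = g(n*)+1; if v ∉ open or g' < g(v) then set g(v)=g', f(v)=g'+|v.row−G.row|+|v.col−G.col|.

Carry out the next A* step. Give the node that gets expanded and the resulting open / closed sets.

expanded=(6,3); open=[(4,2) g=1 f=8, (4,3) g=2 f=8, (5,1) g=1 f=8, (6,2) g=1 f=6, (6,4) g=3 f=6, (7,3) g=3 f=8]; closed=[(5,2), (5,3), (6,3)]

step 1: expand (6,3) (f=6, h=4) → closed; open now [(4,2) g=1 f=8, (4,3) g=2 f=8, (5,1) g=1 f=8, (6,2) g=1 f=6, (6,4) g=3 f=6, (7,3) g=3 f=8]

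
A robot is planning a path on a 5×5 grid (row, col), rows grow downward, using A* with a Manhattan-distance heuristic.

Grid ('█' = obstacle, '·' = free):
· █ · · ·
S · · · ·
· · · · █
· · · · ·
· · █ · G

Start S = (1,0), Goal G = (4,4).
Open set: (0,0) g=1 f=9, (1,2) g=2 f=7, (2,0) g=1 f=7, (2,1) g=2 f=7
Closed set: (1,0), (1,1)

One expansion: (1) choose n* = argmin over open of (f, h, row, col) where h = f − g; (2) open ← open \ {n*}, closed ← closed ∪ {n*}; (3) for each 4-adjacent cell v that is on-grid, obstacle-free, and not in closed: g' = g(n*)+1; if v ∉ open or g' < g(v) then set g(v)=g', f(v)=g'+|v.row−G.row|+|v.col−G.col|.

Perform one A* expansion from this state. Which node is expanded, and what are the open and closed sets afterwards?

step 1: expand (1,2) (f=7, h=5) → closed; open now [(0,0) g=1 f=9, (0,2) g=3 f=9, (1,3) g=3 f=7, (2,0) g=1 f=7, (2,1) g=2 f=7, (2,2) g=3 f=7]

expanded=(1,2); open=[(0,0) g=1 f=9, (0,2) g=3 f=9, (1,3) g=3 f=7, (2,0) g=1 f=7, (2,1) g=2 f=7, (2,2) g=3 f=7]; closed=[(1,0), (1,1), (1,2)]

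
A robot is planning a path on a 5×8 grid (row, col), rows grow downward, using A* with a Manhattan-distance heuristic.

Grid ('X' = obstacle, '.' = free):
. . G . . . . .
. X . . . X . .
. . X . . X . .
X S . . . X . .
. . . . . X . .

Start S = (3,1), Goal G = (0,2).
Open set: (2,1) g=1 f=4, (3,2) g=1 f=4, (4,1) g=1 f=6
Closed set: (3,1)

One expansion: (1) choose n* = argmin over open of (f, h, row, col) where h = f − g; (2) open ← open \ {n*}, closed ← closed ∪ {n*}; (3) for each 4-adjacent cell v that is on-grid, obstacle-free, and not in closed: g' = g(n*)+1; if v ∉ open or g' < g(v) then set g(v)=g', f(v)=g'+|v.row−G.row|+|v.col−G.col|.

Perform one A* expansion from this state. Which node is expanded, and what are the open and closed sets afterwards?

step 1: expand (2,1) (f=4, h=3) → closed; open now [(2,0) g=2 f=6, (3,2) g=1 f=4, (4,1) g=1 f=6]

expanded=(2,1); open=[(2,0) g=2 f=6, (3,2) g=1 f=4, (4,1) g=1 f=6]; closed=[(2,1), (3,1)]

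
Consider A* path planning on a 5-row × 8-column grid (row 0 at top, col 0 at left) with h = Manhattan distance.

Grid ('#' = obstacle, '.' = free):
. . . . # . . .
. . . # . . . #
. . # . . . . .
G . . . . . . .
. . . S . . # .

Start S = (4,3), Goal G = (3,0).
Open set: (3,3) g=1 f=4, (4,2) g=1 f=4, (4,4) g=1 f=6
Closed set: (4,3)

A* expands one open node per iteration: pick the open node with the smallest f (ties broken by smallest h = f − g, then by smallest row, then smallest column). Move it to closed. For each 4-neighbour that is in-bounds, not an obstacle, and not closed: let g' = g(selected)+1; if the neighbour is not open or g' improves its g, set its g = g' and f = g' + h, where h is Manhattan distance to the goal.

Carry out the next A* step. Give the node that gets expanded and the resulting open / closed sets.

step 1: expand (3,3) (f=4, h=3) → closed; open now [(2,3) g=2 f=6, (3,2) g=2 f=4, (3,4) g=2 f=6, (4,2) g=1 f=4, (4,4) g=1 f=6]

expanded=(3,3); open=[(2,3) g=2 f=6, (3,2) g=2 f=4, (3,4) g=2 f=6, (4,2) g=1 f=4, (4,4) g=1 f=6]; closed=[(3,3), (4,3)]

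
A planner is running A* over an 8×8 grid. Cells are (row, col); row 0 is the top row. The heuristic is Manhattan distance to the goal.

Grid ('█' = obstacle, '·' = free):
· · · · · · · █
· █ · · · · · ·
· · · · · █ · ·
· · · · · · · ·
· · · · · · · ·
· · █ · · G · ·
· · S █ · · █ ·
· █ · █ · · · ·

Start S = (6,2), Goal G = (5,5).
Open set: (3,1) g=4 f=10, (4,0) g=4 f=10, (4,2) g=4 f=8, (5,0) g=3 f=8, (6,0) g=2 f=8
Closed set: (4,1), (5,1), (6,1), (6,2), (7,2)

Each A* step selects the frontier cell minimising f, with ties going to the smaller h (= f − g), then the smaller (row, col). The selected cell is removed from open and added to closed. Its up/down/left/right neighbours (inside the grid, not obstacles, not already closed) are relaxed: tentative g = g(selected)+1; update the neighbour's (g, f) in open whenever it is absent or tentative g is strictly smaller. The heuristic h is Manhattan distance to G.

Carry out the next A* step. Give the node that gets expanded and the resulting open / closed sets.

step 1: expand (4,2) (f=8, h=4) → closed; open now [(3,1) g=4 f=10, (3,2) g=5 f=10, (4,0) g=4 f=10, (4,3) g=5 f=8, (5,0) g=3 f=8, (6,0) g=2 f=8]

expanded=(4,2); open=[(3,1) g=4 f=10, (3,2) g=5 f=10, (4,0) g=4 f=10, (4,3) g=5 f=8, (5,0) g=3 f=8, (6,0) g=2 f=8]; closed=[(4,1), (4,2), (5,1), (6,1), (6,2), (7,2)]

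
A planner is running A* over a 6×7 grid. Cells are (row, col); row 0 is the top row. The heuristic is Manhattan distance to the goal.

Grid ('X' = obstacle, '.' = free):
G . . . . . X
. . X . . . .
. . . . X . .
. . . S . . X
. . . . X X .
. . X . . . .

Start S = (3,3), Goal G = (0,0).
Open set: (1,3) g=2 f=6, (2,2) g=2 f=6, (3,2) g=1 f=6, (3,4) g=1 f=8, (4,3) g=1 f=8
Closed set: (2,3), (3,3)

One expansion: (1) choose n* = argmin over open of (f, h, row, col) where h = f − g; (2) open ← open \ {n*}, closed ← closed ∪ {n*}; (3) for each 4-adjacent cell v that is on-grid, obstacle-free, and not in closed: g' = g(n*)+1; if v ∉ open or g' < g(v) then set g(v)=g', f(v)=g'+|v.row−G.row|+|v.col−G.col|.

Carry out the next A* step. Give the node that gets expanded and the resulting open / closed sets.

step 1: expand (1,3) (f=6, h=4) → closed; open now [(0,3) g=3 f=6, (1,4) g=3 f=8, (2,2) g=2 f=6, (3,2) g=1 f=6, (3,4) g=1 f=8, (4,3) g=1 f=8]

expanded=(1,3); open=[(0,3) g=3 f=6, (1,4) g=3 f=8, (2,2) g=2 f=6, (3,2) g=1 f=6, (3,4) g=1 f=8, (4,3) g=1 f=8]; closed=[(1,3), (2,3), (3,3)]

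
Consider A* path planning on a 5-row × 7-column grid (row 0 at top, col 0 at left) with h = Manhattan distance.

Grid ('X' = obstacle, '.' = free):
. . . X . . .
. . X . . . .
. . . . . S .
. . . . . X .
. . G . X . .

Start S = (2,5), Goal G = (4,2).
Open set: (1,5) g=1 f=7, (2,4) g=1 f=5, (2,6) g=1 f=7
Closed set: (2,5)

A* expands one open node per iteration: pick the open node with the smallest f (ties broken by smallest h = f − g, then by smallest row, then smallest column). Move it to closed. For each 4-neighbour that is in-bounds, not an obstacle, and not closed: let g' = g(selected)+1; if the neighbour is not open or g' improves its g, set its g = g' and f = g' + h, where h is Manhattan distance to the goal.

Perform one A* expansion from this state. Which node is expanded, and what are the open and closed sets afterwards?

expanded=(2,4); open=[(1,4) g=2 f=7, (1,5) g=1 f=7, (2,3) g=2 f=5, (2,6) g=1 f=7, (3,4) g=2 f=5]; closed=[(2,4), (2,5)]

step 1: expand (2,4) (f=5, h=4) → closed; open now [(1,4) g=2 f=7, (1,5) g=1 f=7, (2,3) g=2 f=5, (2,6) g=1 f=7, (3,4) g=2 f=5]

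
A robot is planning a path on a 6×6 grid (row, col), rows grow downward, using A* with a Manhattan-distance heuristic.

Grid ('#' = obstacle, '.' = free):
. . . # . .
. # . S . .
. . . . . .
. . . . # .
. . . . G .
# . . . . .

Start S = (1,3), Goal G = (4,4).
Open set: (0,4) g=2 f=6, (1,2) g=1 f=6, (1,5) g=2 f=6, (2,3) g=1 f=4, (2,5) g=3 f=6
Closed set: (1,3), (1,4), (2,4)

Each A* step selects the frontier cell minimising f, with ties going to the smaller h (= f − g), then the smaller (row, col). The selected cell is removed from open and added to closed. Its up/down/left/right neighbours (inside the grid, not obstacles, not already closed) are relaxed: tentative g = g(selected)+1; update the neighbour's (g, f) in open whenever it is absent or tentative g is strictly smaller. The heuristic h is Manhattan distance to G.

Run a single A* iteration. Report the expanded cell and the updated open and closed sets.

expanded=(2,3); open=[(0,4) g=2 f=6, (1,2) g=1 f=6, (1,5) g=2 f=6, (2,2) g=2 f=6, (2,5) g=3 f=6, (3,3) g=2 f=4]; closed=[(1,3), (1,4), (2,3), (2,4)]

step 1: expand (2,3) (f=4, h=3) → closed; open now [(0,4) g=2 f=6, (1,2) g=1 f=6, (1,5) g=2 f=6, (2,2) g=2 f=6, (2,5) g=3 f=6, (3,3) g=2 f=4]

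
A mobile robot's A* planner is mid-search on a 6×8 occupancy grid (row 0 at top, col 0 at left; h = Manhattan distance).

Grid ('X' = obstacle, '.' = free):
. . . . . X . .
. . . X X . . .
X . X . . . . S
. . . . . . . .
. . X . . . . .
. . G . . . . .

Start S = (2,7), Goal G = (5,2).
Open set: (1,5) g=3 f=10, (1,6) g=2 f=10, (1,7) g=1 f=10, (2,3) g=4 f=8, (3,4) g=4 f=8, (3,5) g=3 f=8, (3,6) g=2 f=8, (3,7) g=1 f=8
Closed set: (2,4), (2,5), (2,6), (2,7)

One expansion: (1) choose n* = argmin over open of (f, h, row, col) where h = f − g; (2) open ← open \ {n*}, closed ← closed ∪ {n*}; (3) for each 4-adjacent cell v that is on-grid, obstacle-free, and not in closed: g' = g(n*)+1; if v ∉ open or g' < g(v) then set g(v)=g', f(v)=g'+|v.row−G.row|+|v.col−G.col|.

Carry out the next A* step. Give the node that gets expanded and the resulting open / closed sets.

expanded=(2,3); open=[(1,5) g=3 f=10, (1,6) g=2 f=10, (1,7) g=1 f=10, (3,3) g=5 f=8, (3,4) g=4 f=8, (3,5) g=3 f=8, (3,6) g=2 f=8, (3,7) g=1 f=8]; closed=[(2,3), (2,4), (2,5), (2,6), (2,7)]

step 1: expand (2,3) (f=8, h=4) → closed; open now [(1,5) g=3 f=10, (1,6) g=2 f=10, (1,7) g=1 f=10, (3,3) g=5 f=8, (3,4) g=4 f=8, (3,5) g=3 f=8, (3,6) g=2 f=8, (3,7) g=1 f=8]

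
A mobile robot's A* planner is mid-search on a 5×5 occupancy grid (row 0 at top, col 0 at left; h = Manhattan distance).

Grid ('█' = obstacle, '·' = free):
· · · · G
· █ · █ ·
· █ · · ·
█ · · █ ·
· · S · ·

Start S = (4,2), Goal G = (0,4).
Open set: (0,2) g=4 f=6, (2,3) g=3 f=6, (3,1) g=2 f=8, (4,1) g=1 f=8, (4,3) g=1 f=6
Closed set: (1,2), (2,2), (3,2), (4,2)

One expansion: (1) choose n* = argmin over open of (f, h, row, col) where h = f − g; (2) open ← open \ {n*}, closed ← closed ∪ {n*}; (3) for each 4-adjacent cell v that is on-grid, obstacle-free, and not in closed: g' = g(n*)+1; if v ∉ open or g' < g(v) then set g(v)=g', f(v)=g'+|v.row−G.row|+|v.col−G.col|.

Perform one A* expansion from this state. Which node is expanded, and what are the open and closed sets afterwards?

step 1: expand (0,2) (f=6, h=2) → closed; open now [(0,1) g=5 f=8, (0,3) g=5 f=6, (2,3) g=3 f=6, (3,1) g=2 f=8, (4,1) g=1 f=8, (4,3) g=1 f=6]

expanded=(0,2); open=[(0,1) g=5 f=8, (0,3) g=5 f=6, (2,3) g=3 f=6, (3,1) g=2 f=8, (4,1) g=1 f=8, (4,3) g=1 f=6]; closed=[(0,2), (1,2), (2,2), (3,2), (4,2)]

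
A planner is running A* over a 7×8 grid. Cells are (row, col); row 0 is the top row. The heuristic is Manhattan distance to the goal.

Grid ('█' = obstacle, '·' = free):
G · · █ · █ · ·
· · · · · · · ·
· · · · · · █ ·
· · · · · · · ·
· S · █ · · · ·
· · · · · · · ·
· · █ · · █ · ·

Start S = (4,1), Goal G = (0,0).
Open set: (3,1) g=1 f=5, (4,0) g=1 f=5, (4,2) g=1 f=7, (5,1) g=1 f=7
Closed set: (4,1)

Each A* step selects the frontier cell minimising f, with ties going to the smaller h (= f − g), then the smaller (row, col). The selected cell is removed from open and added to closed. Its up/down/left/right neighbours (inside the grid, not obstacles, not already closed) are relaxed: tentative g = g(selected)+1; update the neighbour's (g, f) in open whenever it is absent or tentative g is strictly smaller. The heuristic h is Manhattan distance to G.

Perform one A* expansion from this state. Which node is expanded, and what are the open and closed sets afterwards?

step 1: expand (3,1) (f=5, h=4) → closed; open now [(2,1) g=2 f=5, (3,0) g=2 f=5, (3,2) g=2 f=7, (4,0) g=1 f=5, (4,2) g=1 f=7, (5,1) g=1 f=7]

expanded=(3,1); open=[(2,1) g=2 f=5, (3,0) g=2 f=5, (3,2) g=2 f=7, (4,0) g=1 f=5, (4,2) g=1 f=7, (5,1) g=1 f=7]; closed=[(3,1), (4,1)]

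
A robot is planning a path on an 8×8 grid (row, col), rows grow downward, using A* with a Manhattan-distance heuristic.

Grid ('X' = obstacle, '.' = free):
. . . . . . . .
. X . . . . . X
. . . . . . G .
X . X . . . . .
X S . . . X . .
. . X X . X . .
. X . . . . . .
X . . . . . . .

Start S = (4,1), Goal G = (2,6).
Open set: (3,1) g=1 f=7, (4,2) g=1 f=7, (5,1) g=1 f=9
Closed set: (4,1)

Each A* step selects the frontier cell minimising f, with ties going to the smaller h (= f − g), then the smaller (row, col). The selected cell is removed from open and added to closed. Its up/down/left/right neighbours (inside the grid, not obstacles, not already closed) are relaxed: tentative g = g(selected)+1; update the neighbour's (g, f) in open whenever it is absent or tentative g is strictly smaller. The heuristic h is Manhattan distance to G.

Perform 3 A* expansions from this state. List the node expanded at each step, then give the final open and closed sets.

step 1: expand (3,1) (f=7, h=6) → closed; open now [(2,1) g=2 f=7, (4,2) g=1 f=7, (5,1) g=1 f=9]
step 2: expand (2,1) (f=7, h=5) → closed; open now [(2,0) g=3 f=9, (2,2) g=3 f=7, (4,2) g=1 f=7, (5,1) g=1 f=9]
step 3: expand (2,2) (f=7, h=4) → closed; open now [(1,2) g=4 f=9, (2,0) g=3 f=9, (2,3) g=4 f=7, (4,2) g=1 f=7, (5,1) g=1 f=9]

order=[(3,1) → (2,1) → (2,2)]; open=[(1,2) g=4 f=9, (2,0) g=3 f=9, (2,3) g=4 f=7, (4,2) g=1 f=7, (5,1) g=1 f=9]; closed=[(2,1), (2,2), (3,1), (4,1)]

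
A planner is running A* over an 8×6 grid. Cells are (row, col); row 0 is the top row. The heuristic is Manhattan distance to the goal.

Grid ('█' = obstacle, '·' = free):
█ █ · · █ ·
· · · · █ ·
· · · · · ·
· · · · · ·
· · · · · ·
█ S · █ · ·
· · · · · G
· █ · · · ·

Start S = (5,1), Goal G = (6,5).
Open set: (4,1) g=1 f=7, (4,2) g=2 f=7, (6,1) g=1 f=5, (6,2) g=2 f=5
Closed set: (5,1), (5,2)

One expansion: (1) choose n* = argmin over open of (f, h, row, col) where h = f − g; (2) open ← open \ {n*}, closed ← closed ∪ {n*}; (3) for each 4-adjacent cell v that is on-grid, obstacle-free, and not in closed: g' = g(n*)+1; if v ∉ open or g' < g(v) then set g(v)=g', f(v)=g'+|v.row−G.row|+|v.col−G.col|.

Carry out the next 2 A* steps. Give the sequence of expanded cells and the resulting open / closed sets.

order=[(6,2) → (6,3)]; open=[(4,1) g=1 f=7, (4,2) g=2 f=7, (6,1) g=1 f=5, (6,4) g=4 f=5, (7,2) g=3 f=7, (7,3) g=4 f=7]; closed=[(5,1), (5,2), (6,2), (6,3)]

step 1: expand (6,2) (f=5, h=3) → closed; open now [(4,1) g=1 f=7, (4,2) g=2 f=7, (6,1) g=1 f=5, (6,3) g=3 f=5, (7,2) g=3 f=7]
step 2: expand (6,3) (f=5, h=2) → closed; open now [(4,1) g=1 f=7, (4,2) g=2 f=7, (6,1) g=1 f=5, (6,4) g=4 f=5, (7,2) g=3 f=7, (7,3) g=4 f=7]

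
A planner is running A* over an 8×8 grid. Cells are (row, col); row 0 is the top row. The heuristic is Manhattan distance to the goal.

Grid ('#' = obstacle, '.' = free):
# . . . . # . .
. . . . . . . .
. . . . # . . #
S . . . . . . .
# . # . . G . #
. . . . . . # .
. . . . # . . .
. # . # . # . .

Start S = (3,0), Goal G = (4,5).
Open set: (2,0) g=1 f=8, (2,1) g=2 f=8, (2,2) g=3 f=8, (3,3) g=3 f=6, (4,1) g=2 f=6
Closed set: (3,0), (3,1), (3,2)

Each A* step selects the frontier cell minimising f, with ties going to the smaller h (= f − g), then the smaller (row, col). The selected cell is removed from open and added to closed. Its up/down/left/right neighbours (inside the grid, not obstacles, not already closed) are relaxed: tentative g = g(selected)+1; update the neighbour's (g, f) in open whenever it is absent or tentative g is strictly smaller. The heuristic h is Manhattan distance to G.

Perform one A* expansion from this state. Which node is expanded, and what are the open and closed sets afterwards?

step 1: expand (3,3) (f=6, h=3) → closed; open now [(2,0) g=1 f=8, (2,1) g=2 f=8, (2,2) g=3 f=8, (2,3) g=4 f=8, (3,4) g=4 f=6, (4,1) g=2 f=6, (4,3) g=4 f=6]

expanded=(3,3); open=[(2,0) g=1 f=8, (2,1) g=2 f=8, (2,2) g=3 f=8, (2,3) g=4 f=8, (3,4) g=4 f=6, (4,1) g=2 f=6, (4,3) g=4 f=6]; closed=[(3,0), (3,1), (3,2), (3,3)]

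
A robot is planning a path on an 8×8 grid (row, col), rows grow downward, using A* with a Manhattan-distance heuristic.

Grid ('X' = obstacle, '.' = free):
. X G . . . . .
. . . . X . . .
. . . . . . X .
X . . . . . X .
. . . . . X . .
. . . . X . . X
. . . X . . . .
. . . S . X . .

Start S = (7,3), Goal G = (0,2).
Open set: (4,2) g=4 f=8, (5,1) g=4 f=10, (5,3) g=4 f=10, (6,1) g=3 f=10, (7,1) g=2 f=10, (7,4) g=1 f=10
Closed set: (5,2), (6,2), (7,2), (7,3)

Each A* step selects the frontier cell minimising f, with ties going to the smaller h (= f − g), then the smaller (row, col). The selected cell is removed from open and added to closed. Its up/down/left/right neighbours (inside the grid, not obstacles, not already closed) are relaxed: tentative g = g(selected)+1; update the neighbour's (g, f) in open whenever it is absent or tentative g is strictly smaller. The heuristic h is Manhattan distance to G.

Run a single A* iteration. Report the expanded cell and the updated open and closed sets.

expanded=(4,2); open=[(3,2) g=5 f=8, (4,1) g=5 f=10, (4,3) g=5 f=10, (5,1) g=4 f=10, (5,3) g=4 f=10, (6,1) g=3 f=10, (7,1) g=2 f=10, (7,4) g=1 f=10]; closed=[(4,2), (5,2), (6,2), (7,2), (7,3)]

step 1: expand (4,2) (f=8, h=4) → closed; open now [(3,2) g=5 f=8, (4,1) g=5 f=10, (4,3) g=5 f=10, (5,1) g=4 f=10, (5,3) g=4 f=10, (6,1) g=3 f=10, (7,1) g=2 f=10, (7,4) g=1 f=10]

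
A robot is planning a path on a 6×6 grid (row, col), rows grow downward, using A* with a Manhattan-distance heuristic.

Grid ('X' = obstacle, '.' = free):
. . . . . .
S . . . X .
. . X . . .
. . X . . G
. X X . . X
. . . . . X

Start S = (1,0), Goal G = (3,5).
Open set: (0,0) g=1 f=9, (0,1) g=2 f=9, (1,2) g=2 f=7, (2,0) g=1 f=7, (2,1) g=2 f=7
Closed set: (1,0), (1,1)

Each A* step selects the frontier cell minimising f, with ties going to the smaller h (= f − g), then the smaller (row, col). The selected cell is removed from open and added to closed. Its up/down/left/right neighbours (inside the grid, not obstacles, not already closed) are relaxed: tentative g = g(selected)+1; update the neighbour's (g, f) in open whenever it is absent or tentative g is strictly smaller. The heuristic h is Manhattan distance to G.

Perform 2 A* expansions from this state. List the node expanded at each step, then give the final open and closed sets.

order=[(1,2) → (1,3)]; open=[(0,0) g=1 f=9, (0,1) g=2 f=9, (0,2) g=3 f=9, (0,3) g=4 f=9, (2,0) g=1 f=7, (2,1) g=2 f=7, (2,3) g=4 f=7]; closed=[(1,0), (1,1), (1,2), (1,3)]

step 1: expand (1,2) (f=7, h=5) → closed; open now [(0,0) g=1 f=9, (0,1) g=2 f=9, (0,2) g=3 f=9, (1,3) g=3 f=7, (2,0) g=1 f=7, (2,1) g=2 f=7]
step 2: expand (1,3) (f=7, h=4) → closed; open now [(0,0) g=1 f=9, (0,1) g=2 f=9, (0,2) g=3 f=9, (0,3) g=4 f=9, (2,0) g=1 f=7, (2,1) g=2 f=7, (2,3) g=4 f=7]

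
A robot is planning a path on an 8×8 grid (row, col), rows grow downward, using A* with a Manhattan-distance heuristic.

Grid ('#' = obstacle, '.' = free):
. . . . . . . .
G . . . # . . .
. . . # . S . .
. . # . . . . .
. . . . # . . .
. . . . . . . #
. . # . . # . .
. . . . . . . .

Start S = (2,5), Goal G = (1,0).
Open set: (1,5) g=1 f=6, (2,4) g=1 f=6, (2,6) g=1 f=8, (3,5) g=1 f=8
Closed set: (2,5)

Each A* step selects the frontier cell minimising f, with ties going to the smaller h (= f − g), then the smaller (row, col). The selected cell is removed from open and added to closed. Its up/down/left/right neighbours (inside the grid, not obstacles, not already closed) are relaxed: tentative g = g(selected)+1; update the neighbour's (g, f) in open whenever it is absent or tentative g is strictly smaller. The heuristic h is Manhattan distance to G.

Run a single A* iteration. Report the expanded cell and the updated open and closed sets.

expanded=(1,5); open=[(0,5) g=2 f=8, (1,6) g=2 f=8, (2,4) g=1 f=6, (2,6) g=1 f=8, (3,5) g=1 f=8]; closed=[(1,5), (2,5)]

step 1: expand (1,5) (f=6, h=5) → closed; open now [(0,5) g=2 f=8, (1,6) g=2 f=8, (2,4) g=1 f=6, (2,6) g=1 f=8, (3,5) g=1 f=8]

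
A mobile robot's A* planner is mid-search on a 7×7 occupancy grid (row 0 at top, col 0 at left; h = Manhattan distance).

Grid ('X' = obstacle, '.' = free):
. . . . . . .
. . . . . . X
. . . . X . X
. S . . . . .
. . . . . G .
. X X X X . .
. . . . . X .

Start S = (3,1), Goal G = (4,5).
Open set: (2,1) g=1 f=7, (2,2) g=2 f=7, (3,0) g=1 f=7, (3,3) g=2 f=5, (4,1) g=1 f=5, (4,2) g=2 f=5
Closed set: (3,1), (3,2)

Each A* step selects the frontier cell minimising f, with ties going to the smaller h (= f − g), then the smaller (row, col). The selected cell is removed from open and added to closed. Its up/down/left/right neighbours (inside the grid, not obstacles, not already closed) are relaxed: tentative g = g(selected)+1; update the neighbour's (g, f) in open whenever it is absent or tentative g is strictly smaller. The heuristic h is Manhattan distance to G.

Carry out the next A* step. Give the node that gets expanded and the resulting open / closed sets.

step 1: expand (3,3) (f=5, h=3) → closed; open now [(2,1) g=1 f=7, (2,2) g=2 f=7, (2,3) g=3 f=7, (3,0) g=1 f=7, (3,4) g=3 f=5, (4,1) g=1 f=5, (4,2) g=2 f=5, (4,3) g=3 f=5]

expanded=(3,3); open=[(2,1) g=1 f=7, (2,2) g=2 f=7, (2,3) g=3 f=7, (3,0) g=1 f=7, (3,4) g=3 f=5, (4,1) g=1 f=5, (4,2) g=2 f=5, (4,3) g=3 f=5]; closed=[(3,1), (3,2), (3,3)]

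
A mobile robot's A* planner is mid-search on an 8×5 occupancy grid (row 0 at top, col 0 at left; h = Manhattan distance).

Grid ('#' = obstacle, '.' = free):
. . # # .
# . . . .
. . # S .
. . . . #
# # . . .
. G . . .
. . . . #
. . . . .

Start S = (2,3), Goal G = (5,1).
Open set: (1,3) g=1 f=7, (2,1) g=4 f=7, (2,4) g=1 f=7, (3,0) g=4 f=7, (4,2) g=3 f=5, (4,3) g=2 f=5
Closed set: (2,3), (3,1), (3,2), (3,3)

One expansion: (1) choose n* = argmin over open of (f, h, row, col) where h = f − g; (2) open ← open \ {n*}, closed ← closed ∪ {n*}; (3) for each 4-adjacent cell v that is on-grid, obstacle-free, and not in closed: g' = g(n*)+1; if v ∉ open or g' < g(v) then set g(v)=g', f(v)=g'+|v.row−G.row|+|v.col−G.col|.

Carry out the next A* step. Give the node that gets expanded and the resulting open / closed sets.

step 1: expand (4,2) (f=5, h=2) → closed; open now [(1,3) g=1 f=7, (2,1) g=4 f=7, (2,4) g=1 f=7, (3,0) g=4 f=7, (4,3) g=2 f=5, (5,2) g=4 f=5]

expanded=(4,2); open=[(1,3) g=1 f=7, (2,1) g=4 f=7, (2,4) g=1 f=7, (3,0) g=4 f=7, (4,3) g=2 f=5, (5,2) g=4 f=5]; closed=[(2,3), (3,1), (3,2), (3,3), (4,2)]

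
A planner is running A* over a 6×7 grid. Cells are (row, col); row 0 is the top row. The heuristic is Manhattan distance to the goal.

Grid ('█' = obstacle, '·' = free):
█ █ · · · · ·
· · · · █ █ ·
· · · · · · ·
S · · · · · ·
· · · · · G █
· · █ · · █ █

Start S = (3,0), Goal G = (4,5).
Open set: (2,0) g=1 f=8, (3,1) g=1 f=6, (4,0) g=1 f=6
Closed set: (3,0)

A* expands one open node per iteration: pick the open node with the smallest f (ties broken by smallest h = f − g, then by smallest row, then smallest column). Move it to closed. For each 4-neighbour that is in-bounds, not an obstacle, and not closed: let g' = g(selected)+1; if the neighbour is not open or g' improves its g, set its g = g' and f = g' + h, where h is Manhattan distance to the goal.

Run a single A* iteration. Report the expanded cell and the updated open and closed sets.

expanded=(3,1); open=[(2,0) g=1 f=8, (2,1) g=2 f=8, (3,2) g=2 f=6, (4,0) g=1 f=6, (4,1) g=2 f=6]; closed=[(3,0), (3,1)]

step 1: expand (3,1) (f=6, h=5) → closed; open now [(2,0) g=1 f=8, (2,1) g=2 f=8, (3,2) g=2 f=6, (4,0) g=1 f=6, (4,1) g=2 f=6]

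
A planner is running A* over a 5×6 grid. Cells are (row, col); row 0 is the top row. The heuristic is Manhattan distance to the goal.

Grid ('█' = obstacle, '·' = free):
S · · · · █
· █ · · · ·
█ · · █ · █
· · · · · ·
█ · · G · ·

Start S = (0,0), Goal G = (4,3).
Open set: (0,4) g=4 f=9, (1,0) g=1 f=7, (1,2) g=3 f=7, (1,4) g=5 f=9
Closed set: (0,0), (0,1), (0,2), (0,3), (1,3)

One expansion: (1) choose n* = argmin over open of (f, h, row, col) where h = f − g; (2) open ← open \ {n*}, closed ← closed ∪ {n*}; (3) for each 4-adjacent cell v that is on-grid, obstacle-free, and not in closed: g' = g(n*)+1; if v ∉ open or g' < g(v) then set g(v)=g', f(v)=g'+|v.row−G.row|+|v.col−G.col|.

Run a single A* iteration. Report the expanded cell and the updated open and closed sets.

step 1: expand (1,2) (f=7, h=4) → closed; open now [(0,4) g=4 f=9, (1,0) g=1 f=7, (1,4) g=5 f=9, (2,2) g=4 f=7]

expanded=(1,2); open=[(0,4) g=4 f=9, (1,0) g=1 f=7, (1,4) g=5 f=9, (2,2) g=4 f=7]; closed=[(0,0), (0,1), (0,2), (0,3), (1,2), (1,3)]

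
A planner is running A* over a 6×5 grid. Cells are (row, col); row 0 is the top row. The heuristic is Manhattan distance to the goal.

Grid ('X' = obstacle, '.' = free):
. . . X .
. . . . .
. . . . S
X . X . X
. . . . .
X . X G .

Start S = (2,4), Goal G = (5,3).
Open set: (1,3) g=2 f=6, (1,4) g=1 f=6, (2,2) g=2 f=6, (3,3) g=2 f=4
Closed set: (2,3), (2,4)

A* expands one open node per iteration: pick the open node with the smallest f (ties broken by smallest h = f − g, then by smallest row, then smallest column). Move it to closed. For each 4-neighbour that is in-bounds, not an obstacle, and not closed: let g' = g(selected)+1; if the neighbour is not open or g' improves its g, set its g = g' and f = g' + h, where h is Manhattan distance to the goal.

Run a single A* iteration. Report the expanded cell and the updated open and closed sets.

expanded=(3,3); open=[(1,3) g=2 f=6, (1,4) g=1 f=6, (2,2) g=2 f=6, (4,3) g=3 f=4]; closed=[(2,3), (2,4), (3,3)]

step 1: expand (3,3) (f=4, h=2) → closed; open now [(1,3) g=2 f=6, (1,4) g=1 f=6, (2,2) g=2 f=6, (4,3) g=3 f=4]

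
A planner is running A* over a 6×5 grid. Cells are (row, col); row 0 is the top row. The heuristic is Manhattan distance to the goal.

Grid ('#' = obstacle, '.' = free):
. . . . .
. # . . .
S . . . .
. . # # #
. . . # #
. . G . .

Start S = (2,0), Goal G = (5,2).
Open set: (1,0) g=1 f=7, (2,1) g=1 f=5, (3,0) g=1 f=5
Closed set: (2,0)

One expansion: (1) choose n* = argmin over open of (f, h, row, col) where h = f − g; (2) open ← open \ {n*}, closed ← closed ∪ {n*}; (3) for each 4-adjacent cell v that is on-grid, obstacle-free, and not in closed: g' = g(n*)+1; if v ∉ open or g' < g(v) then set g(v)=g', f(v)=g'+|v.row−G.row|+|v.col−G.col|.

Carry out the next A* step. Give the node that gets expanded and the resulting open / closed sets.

step 1: expand (2,1) (f=5, h=4) → closed; open now [(1,0) g=1 f=7, (2,2) g=2 f=5, (3,0) g=1 f=5, (3,1) g=2 f=5]

expanded=(2,1); open=[(1,0) g=1 f=7, (2,2) g=2 f=5, (3,0) g=1 f=5, (3,1) g=2 f=5]; closed=[(2,0), (2,1)]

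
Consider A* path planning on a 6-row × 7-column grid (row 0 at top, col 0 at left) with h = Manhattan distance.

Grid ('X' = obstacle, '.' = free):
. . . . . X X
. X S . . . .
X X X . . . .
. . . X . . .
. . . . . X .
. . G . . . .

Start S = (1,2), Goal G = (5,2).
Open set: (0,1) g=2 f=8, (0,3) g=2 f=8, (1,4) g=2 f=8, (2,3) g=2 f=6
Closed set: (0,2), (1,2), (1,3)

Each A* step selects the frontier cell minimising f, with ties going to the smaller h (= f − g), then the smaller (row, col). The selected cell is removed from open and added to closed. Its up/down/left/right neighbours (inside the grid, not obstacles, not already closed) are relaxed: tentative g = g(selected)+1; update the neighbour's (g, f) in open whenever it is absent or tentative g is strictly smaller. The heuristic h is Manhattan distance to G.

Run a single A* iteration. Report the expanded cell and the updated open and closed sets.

expanded=(2,3); open=[(0,1) g=2 f=8, (0,3) g=2 f=8, (1,4) g=2 f=8, (2,4) g=3 f=8]; closed=[(0,2), (1,2), (1,3), (2,3)]

step 1: expand (2,3) (f=6, h=4) → closed; open now [(0,1) g=2 f=8, (0,3) g=2 f=8, (1,4) g=2 f=8, (2,4) g=3 f=8]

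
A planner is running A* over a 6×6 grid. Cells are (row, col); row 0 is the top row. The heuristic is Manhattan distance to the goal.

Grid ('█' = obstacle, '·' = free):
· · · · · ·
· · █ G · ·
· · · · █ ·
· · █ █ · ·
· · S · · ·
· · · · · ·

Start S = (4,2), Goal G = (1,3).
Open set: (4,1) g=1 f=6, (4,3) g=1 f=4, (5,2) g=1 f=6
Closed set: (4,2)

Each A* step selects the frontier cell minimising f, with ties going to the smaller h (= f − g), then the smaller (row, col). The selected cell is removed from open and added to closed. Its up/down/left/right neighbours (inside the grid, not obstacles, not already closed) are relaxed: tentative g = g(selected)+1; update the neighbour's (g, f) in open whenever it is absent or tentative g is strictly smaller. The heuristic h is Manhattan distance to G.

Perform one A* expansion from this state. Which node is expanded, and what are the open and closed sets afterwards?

expanded=(4,3); open=[(4,1) g=1 f=6, (4,4) g=2 f=6, (5,2) g=1 f=6, (5,3) g=2 f=6]; closed=[(4,2), (4,3)]

step 1: expand (4,3) (f=4, h=3) → closed; open now [(4,1) g=1 f=6, (4,4) g=2 f=6, (5,2) g=1 f=6, (5,3) g=2 f=6]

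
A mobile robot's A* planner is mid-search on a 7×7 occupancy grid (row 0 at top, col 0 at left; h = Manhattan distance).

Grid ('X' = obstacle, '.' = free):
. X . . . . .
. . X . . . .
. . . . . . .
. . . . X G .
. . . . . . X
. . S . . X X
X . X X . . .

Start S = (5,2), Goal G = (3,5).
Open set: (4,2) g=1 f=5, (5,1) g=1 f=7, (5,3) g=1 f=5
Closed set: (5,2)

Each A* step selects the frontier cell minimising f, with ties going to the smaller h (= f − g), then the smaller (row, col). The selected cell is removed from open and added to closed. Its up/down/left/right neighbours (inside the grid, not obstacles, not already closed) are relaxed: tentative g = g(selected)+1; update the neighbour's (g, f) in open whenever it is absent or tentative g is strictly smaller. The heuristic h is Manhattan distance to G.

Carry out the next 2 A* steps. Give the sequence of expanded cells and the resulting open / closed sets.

order=[(4,2) → (3,2)]; open=[(2,2) g=3 f=7, (3,1) g=3 f=7, (3,3) g=3 f=5, (4,1) g=2 f=7, (4,3) g=2 f=5, (5,1) g=1 f=7, (5,3) g=1 f=5]; closed=[(3,2), (4,2), (5,2)]

step 1: expand (4,2) (f=5, h=4) → closed; open now [(3,2) g=2 f=5, (4,1) g=2 f=7, (4,3) g=2 f=5, (5,1) g=1 f=7, (5,3) g=1 f=5]
step 2: expand (3,2) (f=5, h=3) → closed; open now [(2,2) g=3 f=7, (3,1) g=3 f=7, (3,3) g=3 f=5, (4,1) g=2 f=7, (4,3) g=2 f=5, (5,1) g=1 f=7, (5,3) g=1 f=5]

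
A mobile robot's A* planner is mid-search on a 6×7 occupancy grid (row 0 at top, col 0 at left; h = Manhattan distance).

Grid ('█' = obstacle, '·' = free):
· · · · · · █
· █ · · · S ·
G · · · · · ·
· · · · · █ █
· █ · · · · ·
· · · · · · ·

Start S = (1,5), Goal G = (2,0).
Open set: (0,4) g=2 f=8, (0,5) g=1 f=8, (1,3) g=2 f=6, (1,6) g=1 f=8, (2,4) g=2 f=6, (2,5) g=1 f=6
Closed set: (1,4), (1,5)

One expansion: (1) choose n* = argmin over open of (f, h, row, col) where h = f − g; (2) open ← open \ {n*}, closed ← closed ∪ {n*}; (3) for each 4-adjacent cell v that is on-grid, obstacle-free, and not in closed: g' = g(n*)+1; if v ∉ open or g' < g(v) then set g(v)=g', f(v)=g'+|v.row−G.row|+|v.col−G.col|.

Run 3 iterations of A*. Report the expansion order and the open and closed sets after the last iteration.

order=[(1,3) → (1,2) → (2,2)]; open=[(0,2) g=4 f=8, (0,3) g=3 f=8, (0,4) g=2 f=8, (0,5) g=1 f=8, (1,6) g=1 f=8, (2,1) g=5 f=6, (2,3) g=3 f=6, (2,4) g=2 f=6, (2,5) g=1 f=6, (3,2) g=5 f=8]; closed=[(1,2), (1,3), (1,4), (1,5), (2,2)]

step 1: expand (1,3) (f=6, h=4) → closed; open now [(0,3) g=3 f=8, (0,4) g=2 f=8, (0,5) g=1 f=8, (1,2) g=3 f=6, (1,6) g=1 f=8, (2,3) g=3 f=6, (2,4) g=2 f=6, (2,5) g=1 f=6]
step 2: expand (1,2) (f=6, h=3) → closed; open now [(0,2) g=4 f=8, (0,3) g=3 f=8, (0,4) g=2 f=8, (0,5) g=1 f=8, (1,6) g=1 f=8, (2,2) g=4 f=6, (2,3) g=3 f=6, (2,4) g=2 f=6, (2,5) g=1 f=6]
step 3: expand (2,2) (f=6, h=2) → closed; open now [(0,2) g=4 f=8, (0,3) g=3 f=8, (0,4) g=2 f=8, (0,5) g=1 f=8, (1,6) g=1 f=8, (2,1) g=5 f=6, (2,3) g=3 f=6, (2,4) g=2 f=6, (2,5) g=1 f=6, (3,2) g=5 f=8]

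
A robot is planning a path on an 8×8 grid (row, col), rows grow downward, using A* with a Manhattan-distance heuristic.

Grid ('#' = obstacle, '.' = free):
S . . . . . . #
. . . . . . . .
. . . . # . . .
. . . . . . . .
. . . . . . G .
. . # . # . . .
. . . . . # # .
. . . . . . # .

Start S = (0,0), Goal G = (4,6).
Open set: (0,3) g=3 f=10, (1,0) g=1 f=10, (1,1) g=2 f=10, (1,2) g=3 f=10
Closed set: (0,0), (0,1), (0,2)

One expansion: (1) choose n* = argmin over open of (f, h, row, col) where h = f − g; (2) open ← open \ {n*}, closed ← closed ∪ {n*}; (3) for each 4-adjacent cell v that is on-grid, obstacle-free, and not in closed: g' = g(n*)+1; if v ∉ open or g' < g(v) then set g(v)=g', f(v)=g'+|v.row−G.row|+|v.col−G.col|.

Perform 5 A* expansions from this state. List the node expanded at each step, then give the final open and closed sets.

step 1: expand (0,3) (f=10, h=7) → closed; open now [(0,4) g=4 f=10, (1,0) g=1 f=10, (1,1) g=2 f=10, (1,2) g=3 f=10, (1,3) g=4 f=10]
step 2: expand (0,4) (f=10, h=6) → closed; open now [(0,5) g=5 f=10, (1,0) g=1 f=10, (1,1) g=2 f=10, (1,2) g=3 f=10, (1,3) g=4 f=10, (1,4) g=5 f=10]
step 3: expand (0,5) (f=10, h=5) → closed; open now [(0,6) g=6 f=10, (1,0) g=1 f=10, (1,1) g=2 f=10, (1,2) g=3 f=10, (1,3) g=4 f=10, (1,4) g=5 f=10, (1,5) g=6 f=10]
step 4: expand (0,6) (f=10, h=4) → closed; open now [(1,0) g=1 f=10, (1,1) g=2 f=10, (1,2) g=3 f=10, (1,3) g=4 f=10, (1,4) g=5 f=10, (1,5) g=6 f=10, (1,6) g=7 f=10]
step 5: expand (1,6) (f=10, h=3) → closed; open now [(1,0) g=1 f=10, (1,1) g=2 f=10, (1,2) g=3 f=10, (1,3) g=4 f=10, (1,4) g=5 f=10, (1,5) g=6 f=10, (1,7) g=8 f=12, (2,6) g=8 f=10]

order=[(0,3) → (0,4) → (0,5) → (0,6) → (1,6)]; open=[(1,0) g=1 f=10, (1,1) g=2 f=10, (1,2) g=3 f=10, (1,3) g=4 f=10, (1,4) g=5 f=10, (1,5) g=6 f=10, (1,7) g=8 f=12, (2,6) g=8 f=10]; closed=[(0,0), (0,1), (0,2), (0,3), (0,4), (0,5), (0,6), (1,6)]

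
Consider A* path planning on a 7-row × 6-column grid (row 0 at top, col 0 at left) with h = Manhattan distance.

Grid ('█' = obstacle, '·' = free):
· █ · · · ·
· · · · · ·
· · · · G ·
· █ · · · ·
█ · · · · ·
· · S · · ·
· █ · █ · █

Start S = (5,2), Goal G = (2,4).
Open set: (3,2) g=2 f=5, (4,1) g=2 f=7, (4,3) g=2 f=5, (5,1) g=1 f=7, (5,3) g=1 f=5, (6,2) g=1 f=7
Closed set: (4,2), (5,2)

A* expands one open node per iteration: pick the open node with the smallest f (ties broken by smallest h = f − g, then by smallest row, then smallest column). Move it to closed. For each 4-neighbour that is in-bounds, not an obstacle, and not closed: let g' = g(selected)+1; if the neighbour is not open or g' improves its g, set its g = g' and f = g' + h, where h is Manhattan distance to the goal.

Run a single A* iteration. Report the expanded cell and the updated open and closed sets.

expanded=(3,2); open=[(2,2) g=3 f=5, (3,3) g=3 f=5, (4,1) g=2 f=7, (4,3) g=2 f=5, (5,1) g=1 f=7, (5,3) g=1 f=5, (6,2) g=1 f=7]; closed=[(3,2), (4,2), (5,2)]

step 1: expand (3,2) (f=5, h=3) → closed; open now [(2,2) g=3 f=5, (3,3) g=3 f=5, (4,1) g=2 f=7, (4,3) g=2 f=5, (5,1) g=1 f=7, (5,3) g=1 f=5, (6,2) g=1 f=7]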